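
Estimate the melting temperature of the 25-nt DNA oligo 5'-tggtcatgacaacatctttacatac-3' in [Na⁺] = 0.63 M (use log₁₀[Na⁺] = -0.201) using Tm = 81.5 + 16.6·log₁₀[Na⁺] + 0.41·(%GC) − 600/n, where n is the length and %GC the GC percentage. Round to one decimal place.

Length n = 25. Scanning the sequence gives T=8, C=6, A=8, G=3.
G+C = 9, so %GC = 9/25 × 100 = 36%
Salt term: 16.6 × (-0.201) = -3.337
GC term: 0.41 × 36 = 14.76; length term: −600/25 = −24
Tm = 81.5 + (-3.337) + 14.76 − 24 = 68.923 → 68.9°C

68.9°C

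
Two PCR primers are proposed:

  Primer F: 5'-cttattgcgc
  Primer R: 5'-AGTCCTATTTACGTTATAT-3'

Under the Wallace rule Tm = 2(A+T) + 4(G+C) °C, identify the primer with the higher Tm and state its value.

Primer R, 48°C

Primer F: A+T=5, G+C=5 → Tm = 2(5)+4(5) = 30°C
Primer R: A+T=14, G+C=5 → Tm = 2(14)+4(5) = 48°C
30°C vs 48°C → primer R is higher.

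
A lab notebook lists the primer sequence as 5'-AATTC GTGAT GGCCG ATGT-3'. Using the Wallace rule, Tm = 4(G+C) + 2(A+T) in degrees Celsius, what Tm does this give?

56°C

Base counts: A=4, T=6, G=6, C=3
So N_AT = 10 and N_GC = 9.
Tm = 2×10 + 4×9 = 56°C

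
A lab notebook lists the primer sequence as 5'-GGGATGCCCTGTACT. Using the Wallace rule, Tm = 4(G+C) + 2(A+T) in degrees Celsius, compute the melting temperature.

Scanning the sequence gives T=4, G=5, C=4, A=2.
So N_AT = 6 and N_GC = 9.
Tm = 4·9 + 2·6 = 36 + 12 = 48°C

48°C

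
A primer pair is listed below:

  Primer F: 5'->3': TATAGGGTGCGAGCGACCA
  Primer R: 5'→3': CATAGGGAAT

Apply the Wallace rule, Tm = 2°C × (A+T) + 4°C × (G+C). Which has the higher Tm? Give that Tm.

Primer F, 60°C

Primer F: A+T=8, G+C=11 → Tm = 2(8)+4(11) = 60°C
Primer R: A+T=6, G+C=4 → Tm = 2(6)+4(4) = 28°C
60°C vs 28°C → primer F is higher.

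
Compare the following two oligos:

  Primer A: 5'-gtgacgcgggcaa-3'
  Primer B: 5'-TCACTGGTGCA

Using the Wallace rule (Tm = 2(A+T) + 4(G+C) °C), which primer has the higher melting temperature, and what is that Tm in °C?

Primer A, 44°C

Primer A: A+T=4, G+C=9 → Tm = 2(4)+4(9) = 44°C
Primer B: A+T=5, G+C=6 → Tm = 2(5)+4(6) = 34°C
44°C vs 34°C → primer A is higher.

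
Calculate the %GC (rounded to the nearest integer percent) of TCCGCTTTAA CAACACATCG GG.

50%

A=6, G=4, T=5, C=7
G+C = 4 + 7 = 11 out of 22 bases
%GC = 11/22 × 100 = 50% ≈ 50%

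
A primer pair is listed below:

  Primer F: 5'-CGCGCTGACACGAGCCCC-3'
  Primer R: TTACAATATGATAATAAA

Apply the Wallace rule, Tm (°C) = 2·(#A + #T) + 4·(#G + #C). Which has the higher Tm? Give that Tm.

Primer F, 64°C

Primer F: A+T=4, G+C=14 → Tm = 2(4)+4(14) = 64°C
Primer R: A+T=16, G+C=2 → Tm = 2(16)+4(2) = 40°C
64°C vs 40°C → primer F is higher.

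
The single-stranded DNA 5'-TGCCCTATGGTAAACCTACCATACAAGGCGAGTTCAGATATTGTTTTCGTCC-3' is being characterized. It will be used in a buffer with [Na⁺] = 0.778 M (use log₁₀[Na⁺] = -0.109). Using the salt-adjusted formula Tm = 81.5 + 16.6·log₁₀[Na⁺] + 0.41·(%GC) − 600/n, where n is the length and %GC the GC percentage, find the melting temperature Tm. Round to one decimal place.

Length n = 52. Scanning the sequence gives C=13, T=16, G=10, A=13.
G+C = 23, so %GC = 23/52 × 100 = 44.231%
Salt term: 16.6 × (-0.109) = -1.809
GC term: 0.41 × 44.231 = 18.135; length term: −600/52 = −11.538
Tm = 81.5 + (-1.809) + 18.135 − 11.538 = 86.288 → 86.3°C

86.3°C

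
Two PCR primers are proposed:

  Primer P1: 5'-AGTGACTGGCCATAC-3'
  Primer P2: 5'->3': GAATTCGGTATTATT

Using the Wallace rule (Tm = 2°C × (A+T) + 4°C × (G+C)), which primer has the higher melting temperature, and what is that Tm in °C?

Primer P1, 46°C

Primer P1: A+T=7, G+C=8 → Tm = 2(7)+4(8) = 46°C
Primer P2: A+T=11, G+C=4 → Tm = 2(11)+4(4) = 38°C
46°C vs 38°C → primer P1 is higher.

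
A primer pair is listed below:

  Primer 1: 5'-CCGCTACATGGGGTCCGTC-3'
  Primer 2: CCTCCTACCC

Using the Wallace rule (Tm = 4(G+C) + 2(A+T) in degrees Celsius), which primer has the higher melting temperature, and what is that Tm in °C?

Primer 1, 64°C

Primer 1: A+T=6, G+C=13 → Tm = 2(6)+4(13) = 64°C
Primer 2: A+T=3, G+C=7 → Tm = 2(3)+4(7) = 34°C
64°C vs 34°C → primer 1 is higher.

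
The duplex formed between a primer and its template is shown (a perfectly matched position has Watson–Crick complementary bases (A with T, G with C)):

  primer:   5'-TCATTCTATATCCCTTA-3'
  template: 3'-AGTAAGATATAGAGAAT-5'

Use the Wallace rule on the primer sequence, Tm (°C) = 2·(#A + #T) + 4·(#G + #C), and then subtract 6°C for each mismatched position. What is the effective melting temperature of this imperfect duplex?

38°C

Primer base counts: A=4, T=8, G=0, C=5 → A+T=12, G+C=5
Perfect-match Tm = 2(12) + 4(5) = 24 + 20 = 44°C
Mismatches (positions where the bases are not complementary): 1 (at position 13)
Effective Tm = 44 − 1×6 = 44 − 6 = 38°C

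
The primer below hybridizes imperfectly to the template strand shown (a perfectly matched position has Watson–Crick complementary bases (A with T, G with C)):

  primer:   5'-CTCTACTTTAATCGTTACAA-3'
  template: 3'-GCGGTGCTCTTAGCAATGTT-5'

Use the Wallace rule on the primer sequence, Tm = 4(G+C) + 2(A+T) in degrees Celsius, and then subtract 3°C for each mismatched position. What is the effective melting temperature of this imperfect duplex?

37°C

Primer base counts: A=6, T=8, G=1, C=5 → A+T=14, G+C=6
Perfect-match Tm = 2(14) + 4(6) = 28 + 24 = 52°C
Mismatches (positions where the bases are not complementary): 5 (at positions 2, 4, 7, 8, 9)
Effective Tm = 52 − 5×3 = 52 − 15 = 37°C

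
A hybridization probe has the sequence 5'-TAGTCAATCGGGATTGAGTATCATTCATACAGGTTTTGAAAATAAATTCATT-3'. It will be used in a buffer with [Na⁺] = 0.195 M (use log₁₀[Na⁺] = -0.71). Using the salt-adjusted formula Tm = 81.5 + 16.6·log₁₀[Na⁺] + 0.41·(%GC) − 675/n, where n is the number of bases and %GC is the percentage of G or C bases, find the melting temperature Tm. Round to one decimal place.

68.6°C

Length n = 52. G=9, C=6, A=18, T=19
G+C = 15, so %GC = 15/52 × 100 = 28.846%
Salt term: 16.6 × (-0.71) = -11.786
GC term: 0.41 × 28.846 = 11.827; length term: −675/52 = −12.981
Tm = 81.5 + (-11.786) + 11.827 − 12.981 = 68.56 → 68.6°C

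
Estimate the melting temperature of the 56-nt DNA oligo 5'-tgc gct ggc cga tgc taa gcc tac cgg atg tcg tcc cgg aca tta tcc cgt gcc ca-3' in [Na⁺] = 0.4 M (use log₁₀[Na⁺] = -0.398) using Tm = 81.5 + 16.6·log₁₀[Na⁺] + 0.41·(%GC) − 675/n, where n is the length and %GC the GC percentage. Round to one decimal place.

Length n = 56. C=20, A=9, G=15, T=12
G+C = 35, so %GC = 35/56 × 100 = 62.5%
Salt term: 16.6 × (-0.398) = -6.607
GC term: 0.41 × 62.5 = 25.625; length term: −675/56 = −12.054
Tm = 81.5 + (-6.607) + 25.625 − 12.054 = 88.464 → 88.5°C

88.5°C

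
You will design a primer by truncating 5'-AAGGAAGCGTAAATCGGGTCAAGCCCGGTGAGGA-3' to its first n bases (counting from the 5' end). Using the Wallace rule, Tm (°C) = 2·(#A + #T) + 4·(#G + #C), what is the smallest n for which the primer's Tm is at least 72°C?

First 23 bases: AAGGAAGCGTAAATCGGGTCAAG → Tm = 68°C (< 72°C)
First 24 bases: AAGGAAGCGTAAATCGGGTCAAGC → Tm = 72°C (≥ 72°C)
Each additional base adds 2°C (A/T) or 4°C (G/C), so Tm is non-decreasing in n; n = 24 is the first length to reach 72°C.

n = 24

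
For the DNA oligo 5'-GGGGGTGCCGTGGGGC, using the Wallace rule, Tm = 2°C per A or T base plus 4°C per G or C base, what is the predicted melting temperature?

60°C

A=0, T=2, C=3, G=11
AT pairs contribute 2, GC pairs contribute 14.
Tm = 2×2 + 4×14 = 60°C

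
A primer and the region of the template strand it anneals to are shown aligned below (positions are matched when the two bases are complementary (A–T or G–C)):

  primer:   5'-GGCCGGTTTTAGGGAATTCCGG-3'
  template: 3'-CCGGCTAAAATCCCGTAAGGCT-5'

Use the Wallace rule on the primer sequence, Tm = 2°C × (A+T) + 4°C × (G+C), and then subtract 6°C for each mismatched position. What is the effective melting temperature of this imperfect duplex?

Primer base counts: A=3, T=6, G=9, C=4 → A+T=9, G+C=13
Perfect-match Tm = 2(9) + 4(13) = 18 + 52 = 70°C
Mismatches (positions where the bases are not complementary): 3 (at positions 6, 15, 22)
Effective Tm = 70 − 3×6 = 70 − 18 = 52°C

52°C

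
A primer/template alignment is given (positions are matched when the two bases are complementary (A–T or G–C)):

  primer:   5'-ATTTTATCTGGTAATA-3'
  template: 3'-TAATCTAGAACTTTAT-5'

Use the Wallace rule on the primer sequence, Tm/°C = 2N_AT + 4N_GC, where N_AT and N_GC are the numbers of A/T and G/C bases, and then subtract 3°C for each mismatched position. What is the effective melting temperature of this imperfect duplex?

26°C

Primer base counts: A=5, T=8, G=2, C=1 → A+T=13, G+C=3
Perfect-match Tm = 2(13) + 4(3) = 26 + 12 = 38°C
Mismatches (positions where the bases are not complementary): 4 (at positions 4, 5, 10, 12)
Effective Tm = 38 − 4×3 = 38 − 12 = 26°C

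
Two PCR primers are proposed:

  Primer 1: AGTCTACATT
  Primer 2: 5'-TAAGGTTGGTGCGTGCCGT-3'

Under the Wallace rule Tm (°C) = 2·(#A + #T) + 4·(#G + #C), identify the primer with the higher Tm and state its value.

Primer 1: A+T=7, G+C=3 → Tm = 2(7)+4(3) = 26°C
Primer 2: A+T=8, G+C=11 → Tm = 2(8)+4(11) = 60°C
26°C vs 60°C → primer 2 is higher.

Primer 2, 60°C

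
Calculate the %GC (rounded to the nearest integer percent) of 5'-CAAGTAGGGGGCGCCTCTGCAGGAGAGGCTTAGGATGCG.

Scanning the sequence gives T=6, A=8, C=8, G=17.
G+C = 17 + 8 = 25 out of 39 bases
%GC = 25/39 × 100 = 64.1% ≈ 64%

64%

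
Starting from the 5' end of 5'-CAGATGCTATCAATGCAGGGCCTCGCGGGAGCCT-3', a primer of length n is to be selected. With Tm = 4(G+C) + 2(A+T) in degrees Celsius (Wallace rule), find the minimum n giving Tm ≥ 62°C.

n = 21

First 20 bases: CAGATGCTATCAATGCAGGG → Tm = 60°C (< 62°C)
First 21 bases: CAGATGCTATCAATGCAGGGC → Tm = 64°C (≥ 62°C)
Each additional base adds 2°C (A/T) or 4°C (G/C), so Tm is non-decreasing in n; n = 21 is the first length to reach 62°C.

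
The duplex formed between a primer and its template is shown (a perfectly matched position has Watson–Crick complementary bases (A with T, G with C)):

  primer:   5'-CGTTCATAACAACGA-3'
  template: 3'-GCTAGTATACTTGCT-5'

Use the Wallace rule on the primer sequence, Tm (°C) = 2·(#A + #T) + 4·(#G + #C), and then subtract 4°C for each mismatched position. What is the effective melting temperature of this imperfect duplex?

30°C

Primer base counts: A=6, T=3, G=2, C=4 → A+T=9, G+C=6
Perfect-match Tm = 2(9) + 4(6) = 18 + 24 = 42°C
Mismatches (positions where the bases are not complementary): 3 (at positions 3, 9, 10)
Effective Tm = 42 − 3×4 = 42 − 12 = 30°C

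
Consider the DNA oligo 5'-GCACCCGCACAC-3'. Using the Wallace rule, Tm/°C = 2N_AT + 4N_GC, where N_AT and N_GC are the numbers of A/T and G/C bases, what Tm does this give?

42°C

Base counts: A=3, G=2, C=7, T=0
So N_AT = 3 and N_GC = 9.
Tm = 2(3) + 4(9) = 6 + 36 = 42°C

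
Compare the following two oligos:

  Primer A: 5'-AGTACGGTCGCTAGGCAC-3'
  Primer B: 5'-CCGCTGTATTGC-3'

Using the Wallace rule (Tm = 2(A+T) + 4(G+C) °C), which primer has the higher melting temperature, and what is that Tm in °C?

Primer A, 58°C

Primer A: A+T=7, G+C=11 → Tm = 2(7)+4(11) = 58°C
Primer B: A+T=5, G+C=7 → Tm = 2(5)+4(7) = 38°C
58°C vs 38°C → primer A is higher.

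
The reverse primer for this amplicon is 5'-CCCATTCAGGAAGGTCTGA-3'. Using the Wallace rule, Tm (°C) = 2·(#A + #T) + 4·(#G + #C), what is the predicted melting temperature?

Base counts: G=5, T=4, A=5, C=5
So N_AT = 9 and N_GC = 10.
Tm = 4·10 + 2·9 = 40 + 18 = 58°C

58°C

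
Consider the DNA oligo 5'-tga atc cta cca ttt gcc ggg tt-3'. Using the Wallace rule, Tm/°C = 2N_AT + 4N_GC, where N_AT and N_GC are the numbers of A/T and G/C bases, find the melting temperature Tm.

68°C

Scanning the sequence gives C=6, G=5, A=4, T=8.
AT pairs contribute 12, GC pairs contribute 11.
Tm = 2×12 + 4×11 = 68°C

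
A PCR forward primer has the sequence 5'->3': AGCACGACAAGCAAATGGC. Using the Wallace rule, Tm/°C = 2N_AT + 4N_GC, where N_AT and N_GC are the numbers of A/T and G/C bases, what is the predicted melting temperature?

58°C

Scanning the sequence gives C=5, G=5, T=1, A=8.
So N_AT = 9 and N_GC = 10.
Tm = 2×9 + 4×10 = 58°C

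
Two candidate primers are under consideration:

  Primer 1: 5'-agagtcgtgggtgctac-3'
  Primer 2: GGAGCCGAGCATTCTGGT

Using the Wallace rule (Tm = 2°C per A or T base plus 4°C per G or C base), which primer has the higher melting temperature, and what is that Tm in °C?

Primer 2, 58°C

Primer 1: A+T=7, G+C=10 → Tm = 2(7)+4(10) = 54°C
Primer 2: A+T=7, G+C=11 → Tm = 2(7)+4(11) = 58°C
54°C vs 58°C → primer 2 is higher.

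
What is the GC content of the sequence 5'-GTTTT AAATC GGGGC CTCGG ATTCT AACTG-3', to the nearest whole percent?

Counting bases: G=8, C=6, A=6, T=10
G+C = 8 + 6 = 14 out of 30 bases
%GC = 14/30 × 100 = 46.67% ≈ 47%

47%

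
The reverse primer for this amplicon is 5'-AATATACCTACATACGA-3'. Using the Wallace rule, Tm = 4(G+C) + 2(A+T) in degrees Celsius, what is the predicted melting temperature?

44°C

Base counts: C=4, T=4, A=8, G=1
A+T = 12, G+C = 5
Tm = 4·5 + 2·12 = 20 + 24 = 44°C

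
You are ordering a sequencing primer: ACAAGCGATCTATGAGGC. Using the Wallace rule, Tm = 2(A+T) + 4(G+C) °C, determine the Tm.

54°C

Counting bases: A=6, T=3, C=4, G=5
So N_AT = 9 and N_GC = 9.
Tm = 2×9 + 4×9 = 54°C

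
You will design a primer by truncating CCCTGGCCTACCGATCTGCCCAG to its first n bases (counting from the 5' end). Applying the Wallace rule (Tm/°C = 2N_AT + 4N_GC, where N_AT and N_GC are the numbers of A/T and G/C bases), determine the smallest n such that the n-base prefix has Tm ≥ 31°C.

First 8 bases: CCCTGGCC → Tm = 30°C (< 31°C)
First 9 bases: CCCTGGCCT → Tm = 32°C (≥ 31°C)
Since every base adds ≥2°C, Tm only increases with n, so the threshold is first crossed at n = 9.

n = 9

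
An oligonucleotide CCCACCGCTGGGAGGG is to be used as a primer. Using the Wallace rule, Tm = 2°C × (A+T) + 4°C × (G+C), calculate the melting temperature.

58°C

Scanning the sequence gives G=7, A=2, T=1, C=6.
AT pairs contribute 3, GC pairs contribute 13.
Tm = 2(3) + 4(13) = 6 + 52 = 58°C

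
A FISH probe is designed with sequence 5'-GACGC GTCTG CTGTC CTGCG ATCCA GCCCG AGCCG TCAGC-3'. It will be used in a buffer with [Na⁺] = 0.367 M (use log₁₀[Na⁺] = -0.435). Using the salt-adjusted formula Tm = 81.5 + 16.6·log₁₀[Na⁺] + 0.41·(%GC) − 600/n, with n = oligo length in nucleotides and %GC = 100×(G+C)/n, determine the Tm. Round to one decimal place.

Length n = 40. Counting bases: G=12, C=16, T=7, A=5
G+C = 28, so %GC = 28/40 × 100 = 70%
Salt term: 16.6 × (-0.435) = -7.221
GC term: 0.41 × 70 = 28.7; length term: −600/40 = −15
Tm = 81.5 + (-7.221) + 28.7 − 15 = 87.979 → 88.0°C

88.0°C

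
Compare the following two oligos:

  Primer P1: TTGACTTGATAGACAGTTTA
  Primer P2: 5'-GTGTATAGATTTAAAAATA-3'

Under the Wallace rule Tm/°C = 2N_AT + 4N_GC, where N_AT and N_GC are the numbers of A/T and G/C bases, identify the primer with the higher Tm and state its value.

Primer P1: A+T=14, G+C=6 → Tm = 2(14)+4(6) = 52°C
Primer P2: A+T=16, G+C=3 → Tm = 2(16)+4(3) = 44°C
52°C vs 44°C → primer P1 is higher.

Primer P1, 52°C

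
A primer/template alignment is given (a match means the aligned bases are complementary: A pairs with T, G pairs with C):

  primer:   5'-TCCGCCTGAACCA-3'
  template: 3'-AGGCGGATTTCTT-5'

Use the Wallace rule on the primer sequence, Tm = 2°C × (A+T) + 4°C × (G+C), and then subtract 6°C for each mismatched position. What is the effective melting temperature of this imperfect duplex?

24°C

Primer base counts: A=3, T=2, G=2, C=6 → A+T=5, G+C=8
Perfect-match Tm = 2(5) + 4(8) = 10 + 32 = 42°C
Mismatches (positions where the bases are not complementary): 3 (at positions 8, 11, 12)
Effective Tm = 42 − 3×6 = 42 − 18 = 24°C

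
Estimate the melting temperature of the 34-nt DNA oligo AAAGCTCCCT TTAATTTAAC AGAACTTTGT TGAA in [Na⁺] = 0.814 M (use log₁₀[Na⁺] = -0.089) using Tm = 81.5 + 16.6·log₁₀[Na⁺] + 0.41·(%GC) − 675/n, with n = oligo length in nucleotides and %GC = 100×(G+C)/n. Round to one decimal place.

Length n = 34. Scanning the sequence gives T=12, G=4, C=6, A=12.
G+C = 10, so %GC = 10/34 × 100 = 29.412%
Salt term: 16.6 × (-0.089) = -1.477
GC term: 0.41 × 29.412 = 12.059; length term: −675/34 = −19.853
Tm = 81.5 + (-1.477) + 12.059 − 19.853 = 72.229 → 72.2°C

72.2°C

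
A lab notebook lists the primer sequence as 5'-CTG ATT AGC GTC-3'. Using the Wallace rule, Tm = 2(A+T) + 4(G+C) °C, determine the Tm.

Scanning the sequence gives T=4, A=2, C=3, G=3.
A+T = 6, G+C = 6
Tm = 2(6) + 4(6) = 12 + 24 = 36°C

36°C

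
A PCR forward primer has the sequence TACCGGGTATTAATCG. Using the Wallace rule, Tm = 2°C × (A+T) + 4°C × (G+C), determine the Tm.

46°C

Base counts: A=4, C=3, T=5, G=4
A+T = 9, G+C = 7
Tm = 2(9) + 4(7) = 18 + 28 = 46°C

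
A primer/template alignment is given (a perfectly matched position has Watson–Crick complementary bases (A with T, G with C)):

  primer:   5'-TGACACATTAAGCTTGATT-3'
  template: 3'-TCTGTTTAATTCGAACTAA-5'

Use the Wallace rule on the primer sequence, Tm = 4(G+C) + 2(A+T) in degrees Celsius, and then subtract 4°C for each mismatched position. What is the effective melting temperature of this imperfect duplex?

42°C

Primer base counts: A=6, T=7, G=3, C=3 → A+T=13, G+C=6
Perfect-match Tm = 2(13) + 4(6) = 26 + 24 = 50°C
Mismatches (positions where the bases are not complementary): 2 (at positions 1, 6)
Effective Tm = 50 − 2×4 = 50 − 8 = 42°C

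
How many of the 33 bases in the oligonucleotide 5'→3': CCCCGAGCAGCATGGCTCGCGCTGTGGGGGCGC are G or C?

Counting bases: G=14, A=3, T=4, C=12
Total G or C: 14 + 12 = 26

26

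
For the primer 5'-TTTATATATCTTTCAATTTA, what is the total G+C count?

2

C=2, T=12, A=6, G=0
G+C = 0 + 2 = 2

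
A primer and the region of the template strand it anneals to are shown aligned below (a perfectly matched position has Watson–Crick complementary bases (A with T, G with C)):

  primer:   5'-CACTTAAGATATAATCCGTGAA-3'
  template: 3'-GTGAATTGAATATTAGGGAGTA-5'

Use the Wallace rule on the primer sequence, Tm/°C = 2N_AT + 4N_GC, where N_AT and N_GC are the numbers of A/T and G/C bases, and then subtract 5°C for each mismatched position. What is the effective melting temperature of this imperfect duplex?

33°C

Primer base counts: A=9, T=6, G=3, C=4 → A+T=15, G+C=7
Perfect-match Tm = 2(15) + 4(7) = 30 + 28 = 58°C
Mismatches (positions where the bases are not complementary): 5 (at positions 8, 9, 18, 20, 22)
Effective Tm = 58 − 5×5 = 58 − 25 = 33°C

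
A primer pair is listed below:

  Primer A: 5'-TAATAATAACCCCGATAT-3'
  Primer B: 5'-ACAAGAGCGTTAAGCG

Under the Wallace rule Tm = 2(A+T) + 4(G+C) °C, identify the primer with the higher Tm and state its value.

Primer A: A+T=13, G+C=5 → Tm = 2(13)+4(5) = 46°C
Primer B: A+T=8, G+C=8 → Tm = 2(8)+4(8) = 48°C
46°C vs 48°C → primer B is higher.

Primer B, 48°C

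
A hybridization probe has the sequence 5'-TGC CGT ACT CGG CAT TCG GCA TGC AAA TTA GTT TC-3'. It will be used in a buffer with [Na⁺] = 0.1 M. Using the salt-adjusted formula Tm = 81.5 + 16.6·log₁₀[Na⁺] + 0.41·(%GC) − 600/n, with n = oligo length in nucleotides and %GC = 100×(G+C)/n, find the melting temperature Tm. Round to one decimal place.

Length n = 35. Base counts: G=8, C=9, A=7, T=11
G+C = 17, so %GC = 17/35 × 100 = 48.571%
Salt term: 16.6 × (-1) = -16.6
GC term: 0.41 × 48.571 = 19.914; length term: −600/35 = −17.143
Tm = 81.5 + (-16.6) + 19.914 − 17.143 = 67.671 → 67.7°C

67.7°C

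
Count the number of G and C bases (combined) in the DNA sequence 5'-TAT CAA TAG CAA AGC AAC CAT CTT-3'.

8

Scanning the sequence gives G=2, T=6, C=6, A=10.
G+C = 2 + 6 = 8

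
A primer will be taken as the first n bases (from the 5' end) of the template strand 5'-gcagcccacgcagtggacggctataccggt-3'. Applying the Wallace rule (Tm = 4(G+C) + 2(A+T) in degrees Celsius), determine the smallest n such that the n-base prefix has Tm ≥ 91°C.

First 27 bases: GCAGCCCACGCAGTGGACGGCTATACC → Tm = 90°C (< 91°C)
First 28 bases: GCAGCCCACGCAGTGGACGGCTATACCG → Tm = 94°C (≥ 91°C)
Since every base adds ≥2°C, Tm only increases with n, so the threshold is first crossed at n = 28.

n = 28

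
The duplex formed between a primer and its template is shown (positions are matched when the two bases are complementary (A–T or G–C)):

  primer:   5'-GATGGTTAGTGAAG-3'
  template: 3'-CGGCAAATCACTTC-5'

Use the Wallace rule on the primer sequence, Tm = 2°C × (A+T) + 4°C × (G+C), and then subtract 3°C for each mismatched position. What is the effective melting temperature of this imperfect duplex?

Primer base counts: A=4, T=4, G=6, C=0 → A+T=8, G+C=6
Perfect-match Tm = 2(8) + 4(6) = 16 + 24 = 40°C
Mismatches (positions where the bases are not complementary): 3 (at positions 2, 3, 5)
Effective Tm = 40 − 3×3 = 40 − 9 = 31°C

31°C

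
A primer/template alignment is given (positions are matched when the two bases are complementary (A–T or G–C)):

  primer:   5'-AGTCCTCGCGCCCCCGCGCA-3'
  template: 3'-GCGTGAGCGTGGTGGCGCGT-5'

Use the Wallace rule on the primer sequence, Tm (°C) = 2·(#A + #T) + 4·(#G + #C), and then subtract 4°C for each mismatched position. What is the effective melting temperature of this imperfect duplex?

52°C

Primer base counts: A=2, T=2, G=5, C=11 → A+T=4, G+C=16
Perfect-match Tm = 2(4) + 4(16) = 8 + 64 = 72°C
Mismatches (positions where the bases are not complementary): 5 (at positions 1, 3, 4, 10, 13)
Effective Tm = 72 − 5×4 = 72 − 20 = 52°C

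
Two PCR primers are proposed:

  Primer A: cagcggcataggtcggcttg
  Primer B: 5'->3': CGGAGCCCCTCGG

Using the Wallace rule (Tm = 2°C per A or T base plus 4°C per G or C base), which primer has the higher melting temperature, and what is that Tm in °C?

Primer A, 66°C

Primer A: A+T=7, G+C=13 → Tm = 2(7)+4(13) = 66°C
Primer B: A+T=2, G+C=11 → Tm = 2(2)+4(11) = 48°C
66°C vs 48°C → primer A is higher.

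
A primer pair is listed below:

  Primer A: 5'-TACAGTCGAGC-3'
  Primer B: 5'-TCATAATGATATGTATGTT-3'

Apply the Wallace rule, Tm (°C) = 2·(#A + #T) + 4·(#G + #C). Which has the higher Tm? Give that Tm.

Primer A: A+T=5, G+C=6 → Tm = 2(5)+4(6) = 34°C
Primer B: A+T=15, G+C=4 → Tm = 2(15)+4(4) = 46°C
34°C vs 46°C → primer B is higher.

Primer B, 46°C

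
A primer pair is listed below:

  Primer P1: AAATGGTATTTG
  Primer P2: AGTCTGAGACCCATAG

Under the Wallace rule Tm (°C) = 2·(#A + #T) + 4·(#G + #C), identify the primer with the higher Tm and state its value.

Primer P1: A+T=9, G+C=3 → Tm = 2(9)+4(3) = 30°C
Primer P2: A+T=8, G+C=8 → Tm = 2(8)+4(8) = 48°C
30°C vs 48°C → primer P2 is higher.

Primer P2, 48°C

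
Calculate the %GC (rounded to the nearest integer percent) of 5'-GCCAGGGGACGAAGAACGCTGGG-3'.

70%

Base counts: A=6, T=1, G=11, C=5
G+C = 11 + 5 = 16 out of 23 bases
%GC = 16/23 × 100 = 69.57% ≈ 70%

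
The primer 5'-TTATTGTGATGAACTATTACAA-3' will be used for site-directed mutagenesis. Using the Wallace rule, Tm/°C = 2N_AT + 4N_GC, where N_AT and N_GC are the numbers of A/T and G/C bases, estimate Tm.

Scanning the sequence gives G=3, A=8, C=2, T=9.
So N_AT = 17 and N_GC = 5.
Tm = 2(17) + 4(5) = 34 + 20 = 54°C

54°C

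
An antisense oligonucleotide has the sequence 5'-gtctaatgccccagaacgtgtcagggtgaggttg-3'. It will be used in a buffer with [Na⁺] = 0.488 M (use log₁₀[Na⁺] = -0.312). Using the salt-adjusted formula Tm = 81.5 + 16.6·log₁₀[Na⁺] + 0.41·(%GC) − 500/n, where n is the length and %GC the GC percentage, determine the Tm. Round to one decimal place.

84.5°C

Length n = 34. Base counts: A=7, T=8, G=12, C=7
G+C = 19, so %GC = 19/34 × 100 = 55.882%
Salt term: 16.6 × (-0.312) = -5.179
GC term: 0.41 × 55.882 = 22.912; length term: −500/34 = −14.706
Tm = 81.5 + (-5.179) + 22.912 − 14.706 = 84.527 → 84.5°C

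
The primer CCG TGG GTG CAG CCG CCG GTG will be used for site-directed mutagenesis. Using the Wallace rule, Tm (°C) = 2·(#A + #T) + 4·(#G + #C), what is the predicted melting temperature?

A=1, G=10, T=3, C=7
AT pairs contribute 4, GC pairs contribute 17.
Tm = 2×4 + 4×17 = 76°C

76°C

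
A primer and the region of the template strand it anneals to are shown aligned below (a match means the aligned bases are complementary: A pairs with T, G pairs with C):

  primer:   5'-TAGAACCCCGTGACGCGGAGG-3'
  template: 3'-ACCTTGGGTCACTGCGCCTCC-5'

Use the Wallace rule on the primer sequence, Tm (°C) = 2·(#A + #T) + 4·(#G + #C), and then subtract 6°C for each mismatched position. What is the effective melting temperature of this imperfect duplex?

58°C

Primer base counts: A=5, T=2, G=8, C=6 → A+T=7, G+C=14
Perfect-match Tm = 2(7) + 4(14) = 14 + 56 = 70°C
Mismatches (positions where the bases are not complementary): 2 (at positions 2, 9)
Effective Tm = 70 − 2×6 = 70 − 12 = 58°C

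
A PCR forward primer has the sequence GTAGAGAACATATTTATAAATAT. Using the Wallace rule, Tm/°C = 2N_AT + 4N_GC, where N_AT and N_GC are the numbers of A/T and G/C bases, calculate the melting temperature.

54°C

Scanning the sequence gives G=3, C=1, A=11, T=8.
A+T = 19, G+C = 4
Tm = 4·4 + 2·19 = 16 + 38 = 54°C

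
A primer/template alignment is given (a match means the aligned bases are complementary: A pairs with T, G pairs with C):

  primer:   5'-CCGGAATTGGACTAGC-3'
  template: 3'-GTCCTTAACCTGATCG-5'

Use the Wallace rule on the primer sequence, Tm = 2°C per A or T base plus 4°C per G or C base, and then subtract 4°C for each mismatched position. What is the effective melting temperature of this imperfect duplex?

46°C

Primer base counts: A=4, T=3, G=5, C=4 → A+T=7, G+C=9
Perfect-match Tm = 2(7) + 4(9) = 14 + 36 = 50°C
Mismatches (positions where the bases are not complementary): 1 (at position 2)
Effective Tm = 50 − 1×4 = 50 − 4 = 46°C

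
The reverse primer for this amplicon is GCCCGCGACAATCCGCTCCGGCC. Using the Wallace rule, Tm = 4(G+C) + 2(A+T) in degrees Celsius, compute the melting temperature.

82°C

Counting bases: T=2, C=12, G=6, A=3
AT pairs contribute 5, GC pairs contribute 18.
Tm = 4·18 + 2·5 = 72 + 10 = 82°C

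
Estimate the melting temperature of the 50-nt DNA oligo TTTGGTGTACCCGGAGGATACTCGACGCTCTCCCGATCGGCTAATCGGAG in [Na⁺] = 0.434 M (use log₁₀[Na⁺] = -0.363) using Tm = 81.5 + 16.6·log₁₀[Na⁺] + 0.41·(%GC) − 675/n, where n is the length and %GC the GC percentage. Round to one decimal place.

85.8°C

Length n = 50. Base counts: G=15, T=12, C=14, A=9
G+C = 29, so %GC = 29/50 × 100 = 58%
Salt term: 16.6 × (-0.363) = -6.026
GC term: 0.41 × 58 = 23.78; length term: −675/50 = −13.5
Tm = 81.5 + (-6.026) + 23.78 − 13.5 = 85.754 → 85.8°C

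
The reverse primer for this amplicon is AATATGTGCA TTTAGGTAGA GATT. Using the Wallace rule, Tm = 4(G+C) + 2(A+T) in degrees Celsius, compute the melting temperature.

62°C

C=1, A=8, G=6, T=9
So N_AT = 17 and N_GC = 7.
Tm = 2(17) + 4(7) = 34 + 28 = 62°C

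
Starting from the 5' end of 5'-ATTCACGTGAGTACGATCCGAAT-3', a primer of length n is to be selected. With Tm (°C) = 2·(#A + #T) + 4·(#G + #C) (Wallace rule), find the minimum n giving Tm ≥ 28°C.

First 9 bases: ATTCACGTG → Tm = 26°C (< 28°C)
First 10 bases: ATTCACGTGA → Tm = 28°C (≥ 28°C)
Each additional base adds 2°C (A/T) or 4°C (G/C), so Tm is non-decreasing in n; n = 10 is the first length to reach 28°C.

n = 10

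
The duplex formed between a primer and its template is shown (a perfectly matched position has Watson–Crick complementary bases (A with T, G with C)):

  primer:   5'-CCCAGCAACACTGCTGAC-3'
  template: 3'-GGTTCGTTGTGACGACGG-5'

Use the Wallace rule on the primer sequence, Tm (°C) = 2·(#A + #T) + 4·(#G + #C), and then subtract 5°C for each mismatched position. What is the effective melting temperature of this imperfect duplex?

48°C

Primer base counts: A=5, T=2, G=3, C=8 → A+T=7, G+C=11
Perfect-match Tm = 2(7) + 4(11) = 14 + 44 = 58°C
Mismatches (positions where the bases are not complementary): 2 (at positions 3, 17)
Effective Tm = 58 − 2×5 = 58 − 10 = 48°C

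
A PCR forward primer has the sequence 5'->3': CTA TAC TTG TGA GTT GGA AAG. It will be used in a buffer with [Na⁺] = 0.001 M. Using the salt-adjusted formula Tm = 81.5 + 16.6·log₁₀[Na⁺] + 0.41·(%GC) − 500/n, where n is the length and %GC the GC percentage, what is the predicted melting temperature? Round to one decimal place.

Length n = 21. G=6, A=6, T=7, C=2
G+C = 8, so %GC = 8/21 × 100 = 38.095%
Salt term: 16.6 × (-3) = -49.8
GC term: 0.41 × 38.095 = 15.619; length term: −500/21 = −23.81
Tm = 81.5 + (-49.8) + 15.619 − 23.81 = 23.509 → 23.5°C

23.5°C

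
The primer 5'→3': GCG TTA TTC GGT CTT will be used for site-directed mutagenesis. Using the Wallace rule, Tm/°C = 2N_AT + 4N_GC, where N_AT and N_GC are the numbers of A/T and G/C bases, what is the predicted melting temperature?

Base counts: C=3, G=4, A=1, T=7
AT pairs contribute 8, GC pairs contribute 7.
Tm = 4·7 + 2·8 = 28 + 16 = 44°C

44°C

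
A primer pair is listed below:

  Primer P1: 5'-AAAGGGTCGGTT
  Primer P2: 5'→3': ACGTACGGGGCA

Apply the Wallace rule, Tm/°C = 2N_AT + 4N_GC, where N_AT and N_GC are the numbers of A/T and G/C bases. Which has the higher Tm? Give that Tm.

Primer P2, 40°C

Primer P1: A+T=6, G+C=6 → Tm = 2(6)+4(6) = 36°C
Primer P2: A+T=4, G+C=8 → Tm = 2(4)+4(8) = 40°C
36°C vs 40°C → primer P2 is higher.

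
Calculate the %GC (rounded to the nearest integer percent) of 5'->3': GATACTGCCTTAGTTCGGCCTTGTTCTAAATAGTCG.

44%

Scanning the sequence gives C=8, T=13, G=8, A=7.
G+C = 8 + 8 = 16 out of 36 bases
%GC = 16/36 × 100 = 44.44% ≈ 44%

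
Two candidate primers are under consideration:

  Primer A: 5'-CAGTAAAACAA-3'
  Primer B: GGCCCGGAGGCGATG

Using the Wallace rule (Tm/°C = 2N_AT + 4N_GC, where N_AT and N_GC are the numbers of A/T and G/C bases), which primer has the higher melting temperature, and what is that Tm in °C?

Primer A: A+T=8, G+C=3 → Tm = 2(8)+4(3) = 28°C
Primer B: A+T=3, G+C=12 → Tm = 2(3)+4(12) = 54°C
28°C vs 54°C → primer B is higher.

Primer B, 54°C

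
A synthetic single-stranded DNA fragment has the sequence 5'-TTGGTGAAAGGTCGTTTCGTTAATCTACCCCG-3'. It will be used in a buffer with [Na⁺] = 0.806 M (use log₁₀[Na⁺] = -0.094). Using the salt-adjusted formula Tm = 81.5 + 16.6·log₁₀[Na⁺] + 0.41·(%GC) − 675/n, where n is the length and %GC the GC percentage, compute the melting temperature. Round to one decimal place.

Length n = 32. Base counts: T=11, A=6, C=7, G=8
G+C = 15, so %GC = 15/32 × 100 = 46.875%
Salt term: 16.6 × (-0.094) = -1.56
GC term: 0.41 × 46.875 = 19.219; length term: −675/32 = −21.094
Tm = 81.5 + (-1.56) + 19.219 − 21.094 = 78.065 → 78.1°C

78.1°C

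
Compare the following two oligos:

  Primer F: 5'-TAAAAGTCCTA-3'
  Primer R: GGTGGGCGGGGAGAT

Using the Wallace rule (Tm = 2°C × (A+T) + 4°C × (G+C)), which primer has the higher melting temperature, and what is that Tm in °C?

Primer R, 52°C

Primer F: A+T=8, G+C=3 → Tm = 2(8)+4(3) = 28°C
Primer R: A+T=4, G+C=11 → Tm = 2(4)+4(11) = 52°C
28°C vs 52°C → primer R is higher.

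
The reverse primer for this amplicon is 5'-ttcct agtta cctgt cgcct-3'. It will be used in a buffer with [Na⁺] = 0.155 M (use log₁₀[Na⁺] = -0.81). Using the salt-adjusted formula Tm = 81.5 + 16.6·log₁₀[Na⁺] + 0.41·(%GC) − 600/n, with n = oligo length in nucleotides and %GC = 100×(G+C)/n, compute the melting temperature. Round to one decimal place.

Length n = 20. A=2, C=7, G=3, T=8
G+C = 10, so %GC = 10/20 × 100 = 50%
Salt term: 16.6 × (-0.81) = -13.446
GC term: 0.41 × 50 = 20.5; length term: −600/20 = −30
Tm = 81.5 + (-13.446) + 20.5 − 30 = 58.554 → 58.6°C

58.6°C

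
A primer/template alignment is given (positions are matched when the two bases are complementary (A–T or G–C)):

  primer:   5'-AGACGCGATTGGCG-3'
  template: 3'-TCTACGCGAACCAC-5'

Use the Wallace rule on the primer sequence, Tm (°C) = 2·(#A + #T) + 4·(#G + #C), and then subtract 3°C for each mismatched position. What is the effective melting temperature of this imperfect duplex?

37°C

Primer base counts: A=3, T=2, G=6, C=3 → A+T=5, G+C=9
Perfect-match Tm = 2(5) + 4(9) = 10 + 36 = 46°C
Mismatches (positions where the bases are not complementary): 3 (at positions 4, 8, 13)
Effective Tm = 46 − 3×3 = 46 − 9 = 37°C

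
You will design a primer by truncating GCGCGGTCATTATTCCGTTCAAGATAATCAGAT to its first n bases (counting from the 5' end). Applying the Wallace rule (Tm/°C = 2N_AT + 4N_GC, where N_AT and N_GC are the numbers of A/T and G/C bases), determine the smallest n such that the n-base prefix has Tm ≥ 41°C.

n = 14

First 13 bases: GCGCGGTCATTAT → Tm = 40°C (< 41°C)
First 14 bases: GCGCGGTCATTATT → Tm = 42°C (≥ 41°C)
Each additional base adds 2°C (A/T) or 4°C (G/C), so Tm is non-decreasing in n; n = 14 is the first length to reach 41°C.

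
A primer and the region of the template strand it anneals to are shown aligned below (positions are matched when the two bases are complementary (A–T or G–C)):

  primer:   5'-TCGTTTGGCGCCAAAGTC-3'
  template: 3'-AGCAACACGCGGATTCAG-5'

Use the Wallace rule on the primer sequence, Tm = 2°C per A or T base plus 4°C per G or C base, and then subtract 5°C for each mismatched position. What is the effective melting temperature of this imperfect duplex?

Primer base counts: A=3, T=5, G=5, C=5 → A+T=8, G+C=10
Perfect-match Tm = 2(8) + 4(10) = 16 + 40 = 56°C
Mismatches (positions where the bases are not complementary): 3 (at positions 6, 7, 13)
Effective Tm = 56 − 3×5 = 56 − 15 = 41°C

41°C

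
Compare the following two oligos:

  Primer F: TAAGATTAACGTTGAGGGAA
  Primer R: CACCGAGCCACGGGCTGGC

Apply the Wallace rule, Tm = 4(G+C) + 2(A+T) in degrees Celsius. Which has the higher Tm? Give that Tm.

Primer R, 68°C

Primer F: A+T=13, G+C=7 → Tm = 2(13)+4(7) = 54°C
Primer R: A+T=4, G+C=15 → Tm = 2(4)+4(15) = 68°C
54°C vs 68°C → primer R is higher.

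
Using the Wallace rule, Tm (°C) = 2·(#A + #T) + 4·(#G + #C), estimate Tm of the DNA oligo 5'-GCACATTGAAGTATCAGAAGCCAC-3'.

70°C

G=5, C=6, A=9, T=4
AT pairs contribute 13, GC pairs contribute 11.
Tm = 2×13 + 4×11 = 70°C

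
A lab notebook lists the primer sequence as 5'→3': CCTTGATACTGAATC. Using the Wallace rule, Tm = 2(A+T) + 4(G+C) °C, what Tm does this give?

42°C

T=5, A=4, G=2, C=4
So N_AT = 9 and N_GC = 6.
Tm = 2×9 + 4×6 = 42°C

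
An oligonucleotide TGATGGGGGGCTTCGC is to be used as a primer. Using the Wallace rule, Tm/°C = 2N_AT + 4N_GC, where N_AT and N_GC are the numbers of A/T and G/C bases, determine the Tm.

54°C

C=3, A=1, G=8, T=4
AT pairs contribute 5, GC pairs contribute 11.
Tm = 2(5) + 4(11) = 10 + 44 = 54°C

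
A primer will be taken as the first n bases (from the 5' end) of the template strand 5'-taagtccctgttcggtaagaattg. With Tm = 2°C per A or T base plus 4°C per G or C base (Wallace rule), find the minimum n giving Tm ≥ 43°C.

n = 15

First 14 bases: TAAGTCCCTGTTCG → Tm = 42°C (< 43°C)
First 15 bases: TAAGTCCCTGTTCGG → Tm = 46°C (≥ 43°C)
Each additional base adds 2°C (A/T) or 4°C (G/C), so Tm is non-decreasing in n; n = 15 is the first length to reach 43°C.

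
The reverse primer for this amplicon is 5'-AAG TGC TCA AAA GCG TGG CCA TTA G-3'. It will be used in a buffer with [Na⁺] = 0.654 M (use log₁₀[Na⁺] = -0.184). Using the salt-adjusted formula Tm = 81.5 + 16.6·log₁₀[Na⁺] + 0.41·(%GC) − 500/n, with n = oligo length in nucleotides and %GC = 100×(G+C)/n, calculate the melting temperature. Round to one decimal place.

78.1°C

Length n = 25. T=5, G=7, A=8, C=5
G+C = 12, so %GC = 12/25 × 100 = 48%
Salt term: 16.6 × (-0.184) = -3.054
GC term: 0.41 × 48 = 19.68; length term: −500/25 = −20
Tm = 81.5 + (-3.054) + 19.68 − 20 = 78.126 → 78.1°C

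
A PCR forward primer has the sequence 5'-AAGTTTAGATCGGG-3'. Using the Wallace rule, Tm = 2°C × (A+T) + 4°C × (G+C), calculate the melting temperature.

40°C

Base counts: C=1, T=4, A=4, G=5
AT pairs contribute 8, GC pairs contribute 6.
Tm = 2(8) + 4(6) = 16 + 24 = 40°C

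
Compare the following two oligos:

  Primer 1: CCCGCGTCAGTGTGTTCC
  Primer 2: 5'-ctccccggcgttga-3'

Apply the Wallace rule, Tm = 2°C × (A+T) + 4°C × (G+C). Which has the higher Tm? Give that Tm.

Primer 1: A+T=6, G+C=12 → Tm = 2(6)+4(12) = 60°C
Primer 2: A+T=4, G+C=10 → Tm = 2(4)+4(10) = 48°C
60°C vs 48°C → primer 1 is higher.

Primer 1, 60°C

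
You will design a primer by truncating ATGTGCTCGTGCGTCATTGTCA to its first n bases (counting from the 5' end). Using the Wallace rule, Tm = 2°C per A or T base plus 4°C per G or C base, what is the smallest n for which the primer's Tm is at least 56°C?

First 18 bases: ATGTGCTCGTGCGTCATT → Tm = 54°C (< 56°C)
First 19 bases: ATGTGCTCGTGCGTCATTG → Tm = 58°C (≥ 56°C)
Since every base adds ≥2°C, Tm only increases with n, so the threshold is first crossed at n = 19.

n = 19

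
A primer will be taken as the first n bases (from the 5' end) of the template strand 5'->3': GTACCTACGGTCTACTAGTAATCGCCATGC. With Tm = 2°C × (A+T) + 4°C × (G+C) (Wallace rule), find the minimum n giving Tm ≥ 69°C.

First 23 bases: GTACCTACGGTCTACTAGTAATC → Tm = 66°C (< 69°C)
First 24 bases: GTACCTACGGTCTACTAGTAATCG → Tm = 70°C (≥ 69°C)
Each additional base adds 2°C (A/T) or 4°C (G/C), so Tm is non-decreasing in n; n = 24 is the first length to reach 69°C.

n = 24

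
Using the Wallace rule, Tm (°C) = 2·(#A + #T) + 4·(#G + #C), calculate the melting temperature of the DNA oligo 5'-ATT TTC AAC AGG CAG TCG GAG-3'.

62°C

C=4, T=5, A=6, G=6
A+T = 11, G+C = 10
Tm = 2×11 + 4×10 = 62°C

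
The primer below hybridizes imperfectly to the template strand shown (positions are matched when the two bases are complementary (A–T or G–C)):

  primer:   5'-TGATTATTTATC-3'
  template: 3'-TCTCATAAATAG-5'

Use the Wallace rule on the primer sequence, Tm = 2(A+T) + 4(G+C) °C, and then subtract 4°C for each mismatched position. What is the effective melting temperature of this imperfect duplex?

20°C

Primer base counts: A=3, T=7, G=1, C=1 → A+T=10, G+C=2
Perfect-match Tm = 2(10) + 4(2) = 20 + 8 = 28°C
Mismatches (positions where the bases are not complementary): 2 (at positions 1, 4)
Effective Tm = 28 − 2×4 = 28 − 8 = 20°C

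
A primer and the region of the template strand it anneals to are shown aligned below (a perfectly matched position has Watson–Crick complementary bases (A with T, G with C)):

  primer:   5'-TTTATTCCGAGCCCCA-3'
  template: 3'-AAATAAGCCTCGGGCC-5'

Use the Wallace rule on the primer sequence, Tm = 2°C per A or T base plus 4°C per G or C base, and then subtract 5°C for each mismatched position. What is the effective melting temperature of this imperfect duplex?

33°C

Primer base counts: A=3, T=5, G=2, C=6 → A+T=8, G+C=8
Perfect-match Tm = 2(8) + 4(8) = 16 + 32 = 48°C
Mismatches (positions where the bases are not complementary): 3 (at positions 8, 15, 16)
Effective Tm = 48 − 3×5 = 48 − 15 = 33°C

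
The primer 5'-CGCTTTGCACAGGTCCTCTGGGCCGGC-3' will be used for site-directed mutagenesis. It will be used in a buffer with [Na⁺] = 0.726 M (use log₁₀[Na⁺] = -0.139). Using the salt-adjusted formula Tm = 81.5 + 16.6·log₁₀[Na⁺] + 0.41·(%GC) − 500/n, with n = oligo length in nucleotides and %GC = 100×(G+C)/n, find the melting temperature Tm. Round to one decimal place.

89.5°C

Length n = 27. Base counts: G=9, T=6, A=2, C=10
G+C = 19, so %GC = 19/27 × 100 = 70.37%
Salt term: 16.6 × (-0.139) = -2.307
GC term: 0.41 × 70.37 = 28.852; length term: −500/27 = −18.519
Tm = 81.5 + (-2.307) + 28.852 − 18.519 = 89.526 → 89.5°C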